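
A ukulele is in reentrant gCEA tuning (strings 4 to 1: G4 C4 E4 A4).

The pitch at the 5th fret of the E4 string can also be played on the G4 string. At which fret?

2

Fret 5 on E4 is MIDI 64 + 5 = 69 (A4). On the G4 string (open MIDI 67), that pitch is 69 − 67 = fret 2.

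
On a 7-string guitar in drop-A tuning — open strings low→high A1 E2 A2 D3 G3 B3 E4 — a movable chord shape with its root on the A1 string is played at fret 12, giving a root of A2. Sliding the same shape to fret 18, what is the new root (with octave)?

D♯3

Moving from fret 12 to fret 18 shifts the root by 6 semitones.
A2 up 6 semitones is D♯3.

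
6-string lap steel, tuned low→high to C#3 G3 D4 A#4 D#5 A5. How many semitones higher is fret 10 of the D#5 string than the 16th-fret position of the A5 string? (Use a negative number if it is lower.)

-12 semitones

D#5 at fret 10 → C#6 (MIDI 85); A5 at fret 16 → C#7 (MIDI 97).
85 − 97 = -12, so the two pitches are 12 semitones apart.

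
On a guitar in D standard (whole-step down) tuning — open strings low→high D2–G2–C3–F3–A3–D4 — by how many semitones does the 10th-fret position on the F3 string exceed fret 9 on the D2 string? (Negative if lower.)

F3 at fret 10 → D♯4 (MIDI 63); D2 at fret 9 → B2 (MIDI 47).
63 − 47 = 16, so the two pitches are 16 semitones apart.

16 semitones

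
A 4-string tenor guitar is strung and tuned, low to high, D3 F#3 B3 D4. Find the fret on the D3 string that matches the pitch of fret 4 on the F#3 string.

8

F#3 at fret 4 is F#3 + 4 semitones = A#3.
The open D3 string is 4 semitones below the open F#3, so the same pitch on the D3 string lies at fret 4 + 4 = 8.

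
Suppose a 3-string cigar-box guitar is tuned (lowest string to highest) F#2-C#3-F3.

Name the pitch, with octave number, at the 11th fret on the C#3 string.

C4

C#3 is MIDI 49. Adding 11 gives 60, which is C4.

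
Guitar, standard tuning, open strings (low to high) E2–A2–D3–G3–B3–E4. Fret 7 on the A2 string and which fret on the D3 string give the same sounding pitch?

Fret 7 on A2 is MIDI 45 + 7 = 52 (E3). On the D3 string (open MIDI 50), that pitch is 52 − 50 = fret 2.

2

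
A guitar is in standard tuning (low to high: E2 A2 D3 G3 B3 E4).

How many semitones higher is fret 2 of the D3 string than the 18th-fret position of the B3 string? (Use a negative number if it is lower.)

-25 semitones

D3 at fret 2 → E3 (MIDI 52); B3 at fret 18 → F5 (MIDI 77).
52 − 77 = -25, so the two pitches are 25 semitones apart.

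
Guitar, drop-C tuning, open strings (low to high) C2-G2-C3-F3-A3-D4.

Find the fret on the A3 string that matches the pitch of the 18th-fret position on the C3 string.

Fret 18 on C3 is MIDI 48 + 18 = 66 (F#4). On the A3 string (open MIDI 57), that pitch is 66 − 57 = fret 9.

9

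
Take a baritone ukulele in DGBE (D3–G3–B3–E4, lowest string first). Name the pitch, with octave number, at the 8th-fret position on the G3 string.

Each fret is one semitone, so G3 + 8 = D#4.

D#4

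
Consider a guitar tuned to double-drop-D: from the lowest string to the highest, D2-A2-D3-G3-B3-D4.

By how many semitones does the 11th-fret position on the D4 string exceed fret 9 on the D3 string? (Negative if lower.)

D4 at fret 11 → C#5 (MIDI 73); D3 at fret 9 → B3 (MIDI 59).
73 − 59 = 14, so the two pitches are 14 semitones apart.

14 semitones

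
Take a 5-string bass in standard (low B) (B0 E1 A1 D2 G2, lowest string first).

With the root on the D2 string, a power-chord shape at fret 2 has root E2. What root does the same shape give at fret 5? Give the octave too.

G2

Moving from fret 2 to fret 5 shifts the root by 3 semitones.
E2 up 3 semitones is G2.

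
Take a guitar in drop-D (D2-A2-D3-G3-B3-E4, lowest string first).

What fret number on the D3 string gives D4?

12

D4 is 12 semitones above the open D3 (D–D#–E–F–…–C–C#–D), so it sits at fret 12.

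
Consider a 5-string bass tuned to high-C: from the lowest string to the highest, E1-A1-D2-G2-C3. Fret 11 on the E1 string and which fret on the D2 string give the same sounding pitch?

1

E1 at fret 11 is E1 + 11 semitones = D#2.
The open D2 string is 10 semitones above the open E1, so the same pitch on the D2 string lies at fret 11 − 10 = 1.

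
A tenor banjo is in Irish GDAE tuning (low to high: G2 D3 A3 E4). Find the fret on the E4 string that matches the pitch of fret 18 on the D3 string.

4

Fret 18 on D3 is MIDI 50 + 18 = 68 (G#4). On the E4 string (open MIDI 64), that pitch is 68 − 64 = fret 4.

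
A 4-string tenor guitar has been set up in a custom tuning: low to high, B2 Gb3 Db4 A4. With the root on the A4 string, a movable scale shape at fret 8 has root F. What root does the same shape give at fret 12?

A

Moving from fret 8 to fret 12 shifts the root by 4 semitones.
F up 4 semitones is A.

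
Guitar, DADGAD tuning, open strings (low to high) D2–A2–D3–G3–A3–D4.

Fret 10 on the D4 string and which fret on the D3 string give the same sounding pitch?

D4 at fret 10 is D4 + 10 semitones = C5.
The open D3 string is 12 semitones below the open D4, so the same pitch on the D3 string lies at fret 10 + 12 = 22.

22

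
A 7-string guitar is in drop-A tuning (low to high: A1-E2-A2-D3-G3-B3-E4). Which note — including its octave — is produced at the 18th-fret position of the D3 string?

The open D3 string plus 18 semitones: D–D#–E–F–…–F#–G–G#.
The walk passes from B into C once, so the octave number goes from 3 to 4.

G♯4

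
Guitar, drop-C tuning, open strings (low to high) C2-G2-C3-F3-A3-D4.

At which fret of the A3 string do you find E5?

E5 is 19 semitones above the open A3 (A–A#–B–C–…–D–D#–E), so it sits at fret 19.

19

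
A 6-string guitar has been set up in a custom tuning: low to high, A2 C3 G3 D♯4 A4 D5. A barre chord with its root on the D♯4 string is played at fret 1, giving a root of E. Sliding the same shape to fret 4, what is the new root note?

Moving from fret 1 to fret 4 shifts the root by 3 semitones.
E up 3 semitones is G.

G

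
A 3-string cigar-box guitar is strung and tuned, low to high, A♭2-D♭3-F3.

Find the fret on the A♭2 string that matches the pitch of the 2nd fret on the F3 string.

F3 at fret 2 is F3 + 2 semitones = G3.
The open A♭2 string is 9 semitones below the open F3, so the same pitch on the A♭2 string lies at fret 2 + 9 = 11.

11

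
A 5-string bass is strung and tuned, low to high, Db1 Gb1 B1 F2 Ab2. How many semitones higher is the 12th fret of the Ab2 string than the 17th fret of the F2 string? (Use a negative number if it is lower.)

Ab2 at fret 12 → Ab3 (MIDI 56); F2 at fret 17 → Bb3 (MIDI 58).
56 − 58 = -2, so the two pitches are 2 semitones apart.

-2 semitones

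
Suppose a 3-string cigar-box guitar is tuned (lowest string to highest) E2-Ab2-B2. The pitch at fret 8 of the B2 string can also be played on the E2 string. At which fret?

B2 at fret 8 is B2 + 8 semitones = G3.
The open E2 string is 7 semitones below the open B2, so the same pitch on the E2 string lies at fret 8 + 7 = 15.

15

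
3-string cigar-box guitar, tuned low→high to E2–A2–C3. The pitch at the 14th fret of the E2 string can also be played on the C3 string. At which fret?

E2 at fret 14 is E2 + 14 semitones = F♯3.
The open C3 string is 8 semitones above the open E2, so the same pitch on the C3 string lies at fret 14 − 8 = 6.

6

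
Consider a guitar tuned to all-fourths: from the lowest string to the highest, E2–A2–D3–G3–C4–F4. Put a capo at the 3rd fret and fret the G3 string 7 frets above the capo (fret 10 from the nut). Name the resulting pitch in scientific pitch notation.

The capo raises the open G3 by 3 semitones to A#3; fretting 7 more gives G3 + 3 + 7 = G3 + 10 semitones = F4.

F4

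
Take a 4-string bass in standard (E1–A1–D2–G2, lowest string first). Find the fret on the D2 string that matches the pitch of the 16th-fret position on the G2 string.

G2 at fret 16 is G2 + 16 semitones = B3.
The open D2 string is 5 semitones below the open G2, so the same pitch on the D2 string lies at fret 16 + 5 = 21.

21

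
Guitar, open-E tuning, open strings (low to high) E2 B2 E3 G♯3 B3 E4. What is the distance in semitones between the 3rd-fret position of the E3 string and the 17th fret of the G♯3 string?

E3 at fret 3 → G3 (MIDI 55); G♯3 at fret 17 → C♯5 (MIDI 73).
55 − 73 = -18, so the two pitches are 18 semitones apart, with C♯5 the higher.

18 semitones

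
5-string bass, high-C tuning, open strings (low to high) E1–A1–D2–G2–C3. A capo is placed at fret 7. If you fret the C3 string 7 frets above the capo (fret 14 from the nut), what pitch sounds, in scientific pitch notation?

D4

The capo raises the open C3 by 7 semitones to G3; fretting 7 more gives C3 + 7 + 7 = C3 + 14 semitones = D4.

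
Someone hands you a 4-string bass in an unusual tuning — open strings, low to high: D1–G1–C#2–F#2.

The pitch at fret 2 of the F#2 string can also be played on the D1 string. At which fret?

18

F#2 at fret 2 is F#2 + 2 semitones = G#2.
The open D1 string is 16 semitones below the open F#2, so the same pitch on the D1 string lies at fret 2 + 16 = 18.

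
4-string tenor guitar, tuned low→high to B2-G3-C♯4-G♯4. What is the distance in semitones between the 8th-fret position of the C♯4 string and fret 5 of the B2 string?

C♯4 at fret 8 → A4 (MIDI 69); B2 at fret 5 → E3 (MIDI 52).
69 − 52 = 17, so the two pitches are 17 semitones apart, with A4 the higher.

17 semitones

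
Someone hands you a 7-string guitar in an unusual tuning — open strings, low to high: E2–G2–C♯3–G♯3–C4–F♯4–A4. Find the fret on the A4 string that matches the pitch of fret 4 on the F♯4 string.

1

F♯4 at fret 4 is F♯4 + 4 semitones = A♯4.
The open A4 string is 3 semitones above the open F♯4, so the same pitch on the A4 string lies at fret 4 − 3 = 1.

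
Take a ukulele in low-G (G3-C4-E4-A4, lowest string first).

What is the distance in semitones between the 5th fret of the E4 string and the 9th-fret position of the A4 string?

9 semitones

E4 at fret 5 → A4 (MIDI 69); A4 at fret 9 → F♯5 (MIDI 78).
69 − 78 = -9, so the two pitches are 9 semitones apart, with F♯5 the higher.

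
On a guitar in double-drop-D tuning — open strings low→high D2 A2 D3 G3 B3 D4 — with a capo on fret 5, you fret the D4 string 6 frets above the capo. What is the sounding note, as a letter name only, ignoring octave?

C♯

The capo raises the open D4 by 5 semitones to G4; fretting 6 more gives D4 + 5 + 6 = D4 + 11 semitones, landing on C♯.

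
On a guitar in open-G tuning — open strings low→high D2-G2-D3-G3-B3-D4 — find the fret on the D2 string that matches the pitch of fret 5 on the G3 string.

22

Fret 5 on G3 is MIDI 55 + 5 = 60 (C4). On the D2 string (open MIDI 38), that pitch is 60 − 38 = fret 22.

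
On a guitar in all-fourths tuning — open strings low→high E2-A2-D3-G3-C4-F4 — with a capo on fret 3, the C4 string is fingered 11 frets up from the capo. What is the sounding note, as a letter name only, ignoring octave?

D

The capo raises the open C4 by 3 semitones to D#4; fretting 11 more gives C4 + 3 + 11 = C4 + 14 semitones, landing on D.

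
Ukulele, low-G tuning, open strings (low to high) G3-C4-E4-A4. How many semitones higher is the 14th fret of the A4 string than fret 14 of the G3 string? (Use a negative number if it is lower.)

14 semitones

A4 at fret 14 → B5 (MIDI 83); G3 at fret 14 → A4 (MIDI 69).
83 − 69 = 14, so the two pitches are 14 semitones apart.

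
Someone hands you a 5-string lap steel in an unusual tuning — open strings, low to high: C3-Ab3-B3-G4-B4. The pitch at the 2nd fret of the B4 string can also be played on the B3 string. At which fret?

B4 at fret 2 is B4 + 2 semitones = Db5.
The open B3 string is 12 semitones below the open B4, so the same pitch on the B3 string lies at fret 2 + 12 = 14.

14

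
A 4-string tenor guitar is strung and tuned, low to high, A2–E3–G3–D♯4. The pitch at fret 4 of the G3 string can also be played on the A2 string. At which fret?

G3 at fret 4 is G3 + 4 semitones = B3.
The open A2 string is 10 semitones below the open G3, so the same pitch on the A2 string lies at fret 4 + 10 = 14.

14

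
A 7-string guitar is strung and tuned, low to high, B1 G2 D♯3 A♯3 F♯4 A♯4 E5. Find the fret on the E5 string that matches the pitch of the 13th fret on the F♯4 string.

3

Fret 13 on F♯4 is MIDI 66 + 13 = 79 (G5). On the E5 string (open MIDI 76), that pitch is 79 − 76 = fret 3.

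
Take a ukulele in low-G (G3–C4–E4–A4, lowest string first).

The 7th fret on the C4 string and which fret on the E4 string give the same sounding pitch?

3

C4 at fret 7 is C4 + 7 semitones = G4.
The open E4 string is 4 semitones above the open C4, so the same pitch on the E4 string lies at fret 7 − 4 = 3.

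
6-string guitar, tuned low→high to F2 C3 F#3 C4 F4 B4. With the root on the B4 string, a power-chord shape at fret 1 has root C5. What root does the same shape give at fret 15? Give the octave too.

Moving from fret 1 to fret 15 shifts the root by 14 semitones.
C5 up 14 semitones is D6.

D6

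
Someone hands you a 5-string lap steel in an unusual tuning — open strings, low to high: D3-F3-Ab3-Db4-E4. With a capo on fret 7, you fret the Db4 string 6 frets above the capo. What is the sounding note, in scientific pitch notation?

D5

The capo raises the open Db4 by 7 semitones to Ab4; fretting 6 more gives Db4 + 7 + 6 = Db4 + 13 semitones = D5.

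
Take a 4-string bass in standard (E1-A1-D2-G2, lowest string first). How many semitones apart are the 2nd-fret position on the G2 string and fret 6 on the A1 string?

G2 at fret 2 → A2 (MIDI 45); A1 at fret 6 → D♯2 (MIDI 39).
45 − 39 = 6, so the two pitches are 6 semitones apart, with A2 the higher.

6 semitones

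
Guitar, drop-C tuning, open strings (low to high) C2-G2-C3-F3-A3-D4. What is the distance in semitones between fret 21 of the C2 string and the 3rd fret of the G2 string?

11 semitones

C2 at fret 21 → A3 (MIDI 57); G2 at fret 3 → A♯2 (MIDI 46).
57 − 46 = 11, so the two pitches are 11 semitones apart, with A3 the higher.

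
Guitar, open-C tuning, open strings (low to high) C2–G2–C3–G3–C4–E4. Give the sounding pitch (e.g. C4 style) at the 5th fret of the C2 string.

F2

C2 is MIDI 36. Adding 5 gives 41, which is F2.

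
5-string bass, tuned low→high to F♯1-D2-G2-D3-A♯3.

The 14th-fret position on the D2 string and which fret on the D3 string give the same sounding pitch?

Fret 14 on D2 is MIDI 38 + 14 = 52 (E3). On the D3 string (open MIDI 50), that pitch is 52 − 50 = fret 2.

2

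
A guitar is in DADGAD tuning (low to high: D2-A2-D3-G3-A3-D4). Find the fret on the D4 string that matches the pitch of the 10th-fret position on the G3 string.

G3 at fret 10 is G3 + 10 semitones = F4.
The open D4 string is 7 semitones above the open G3, so the same pitch on the D4 string lies at fret 10 − 7 = 3.

3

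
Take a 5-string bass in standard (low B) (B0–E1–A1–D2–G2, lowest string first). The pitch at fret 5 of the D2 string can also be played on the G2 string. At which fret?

D2 at fret 5 is D2 + 5 semitones = G2.
The open G2 string is 5 semitones above the open D2, so the same pitch on the G2 string lies at fret 5 − 5 = 0.

0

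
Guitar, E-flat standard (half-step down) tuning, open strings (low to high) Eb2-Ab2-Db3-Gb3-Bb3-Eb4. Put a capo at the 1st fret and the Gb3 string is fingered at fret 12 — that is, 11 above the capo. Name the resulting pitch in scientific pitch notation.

Gb4

The capo raises the open Gb3 by 1 semitone to G3; fretting 11 more gives Gb3 + 1 + 11 = Gb3 + 12 semitones = Gb4.
(Also written F#.)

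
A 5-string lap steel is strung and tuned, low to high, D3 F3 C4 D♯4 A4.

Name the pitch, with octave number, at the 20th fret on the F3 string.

Each fret is one semitone, so F3 + 20 = C♯5.

C♯5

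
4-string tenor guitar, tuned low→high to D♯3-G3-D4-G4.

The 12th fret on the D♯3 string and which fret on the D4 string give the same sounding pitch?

Fret 12 on D♯3 is MIDI 51 + 12 = 63 (D♯4). On the D4 string (open MIDI 62), that pitch is 63 − 62 = fret 1.

1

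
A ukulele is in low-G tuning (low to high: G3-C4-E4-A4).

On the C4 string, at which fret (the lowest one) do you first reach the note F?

From C4, count semitones up the chromatic scale until reaching F: C–C#–D–D#–E–F — 5 steps.

5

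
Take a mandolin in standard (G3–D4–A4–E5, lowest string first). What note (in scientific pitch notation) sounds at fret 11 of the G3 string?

G3 is MIDI 55. Adding 11 gives 66, which is F#4.
(Equivalently spelled Gb4.)

F#4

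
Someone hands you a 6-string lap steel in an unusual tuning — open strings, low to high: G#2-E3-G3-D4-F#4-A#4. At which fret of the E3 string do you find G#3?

4

G#3 is 4 semitones above the open E3 (E–F–F#–G–G#), so it sits at fret 4.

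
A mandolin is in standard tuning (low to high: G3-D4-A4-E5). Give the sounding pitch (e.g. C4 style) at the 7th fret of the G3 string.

Each fret is one semitone, so G3 + 7 = D4.

D4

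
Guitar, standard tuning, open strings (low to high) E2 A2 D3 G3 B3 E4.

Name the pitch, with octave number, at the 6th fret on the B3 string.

B3 is MIDI 59. Adding 6 gives 65, which is F4.

F4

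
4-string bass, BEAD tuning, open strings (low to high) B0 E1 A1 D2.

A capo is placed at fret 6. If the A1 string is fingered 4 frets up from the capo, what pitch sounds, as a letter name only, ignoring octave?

The capo raises the open A1 by 6 semitones to D#2; fretting 4 more gives A1 + 6 + 4 = A1 + 10 semitones, landing on G.

G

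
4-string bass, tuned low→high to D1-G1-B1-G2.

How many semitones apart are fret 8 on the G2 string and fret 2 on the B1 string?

G2 at fret 8 → D♯3 (MIDI 51); B1 at fret 2 → C♯2 (MIDI 37).
51 − 37 = 14, so the two pitches are 14 semitones apart, with D♯3 the higher.

14 semitones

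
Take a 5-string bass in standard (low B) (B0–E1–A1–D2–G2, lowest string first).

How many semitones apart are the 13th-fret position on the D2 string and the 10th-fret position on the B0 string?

D2 at fret 13 → D#3 (MIDI 51); B0 at fret 10 → A1 (MIDI 33).
51 − 33 = 18, so the two pitches are 18 semitones apart, with D#3 the higher.

18 semitones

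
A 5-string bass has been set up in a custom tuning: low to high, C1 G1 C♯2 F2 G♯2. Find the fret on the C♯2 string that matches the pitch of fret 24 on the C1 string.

Fret 24 on C1 is MIDI 24 + 24 = 48 (C3). On the C♯2 string (open MIDI 37), that pitch is 48 − 37 = fret 11.

11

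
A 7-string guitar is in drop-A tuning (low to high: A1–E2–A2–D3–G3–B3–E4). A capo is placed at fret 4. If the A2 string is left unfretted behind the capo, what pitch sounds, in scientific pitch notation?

The capo raises the open A2 by 4 semitones to C#3; fretting 0 more gives A2 + 4 + 0 = A2 + 4 semitones = C#3.
(Also written Db.)

C#3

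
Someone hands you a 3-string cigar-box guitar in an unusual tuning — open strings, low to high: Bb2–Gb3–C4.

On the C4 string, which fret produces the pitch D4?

D4 is 2 semitones above the open C4 (C–Db–D), so it sits at fret 2.

2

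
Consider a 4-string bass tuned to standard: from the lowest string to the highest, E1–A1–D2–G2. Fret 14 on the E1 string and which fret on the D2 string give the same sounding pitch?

Fret 14 on E1 is MIDI 28 + 14 = 42 (F#2). On the D2 string (open MIDI 38), that pitch is 42 − 38 = fret 4.

4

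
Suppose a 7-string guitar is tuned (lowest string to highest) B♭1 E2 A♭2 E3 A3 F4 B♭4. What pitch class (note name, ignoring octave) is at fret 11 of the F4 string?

E

F4 is MIDI 65. Adding 11 gives 76; 76 mod 12 = 4, i.e. E.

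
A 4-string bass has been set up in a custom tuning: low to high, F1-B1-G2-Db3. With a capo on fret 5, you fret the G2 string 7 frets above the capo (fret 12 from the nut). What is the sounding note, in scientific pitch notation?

The capo raises the open G2 by 5 semitones to C3; fretting 7 more gives G2 + 5 + 7 = G2 + 12 semitones = G3.

G3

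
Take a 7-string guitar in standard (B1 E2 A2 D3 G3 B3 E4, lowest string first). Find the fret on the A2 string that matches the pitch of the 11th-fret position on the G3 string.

Fret 11 on G3 is MIDI 55 + 11 = 66 (F♯4). On the A2 string (open MIDI 45), that pitch is 66 − 45 = fret 21.

21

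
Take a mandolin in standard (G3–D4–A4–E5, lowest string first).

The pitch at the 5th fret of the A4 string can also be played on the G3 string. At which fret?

A4 at fret 5 is A4 + 5 semitones = D5.
The open G3 string is 14 semitones below the open A4, so the same pitch on the G3 string lies at fret 5 + 14 = 19.

19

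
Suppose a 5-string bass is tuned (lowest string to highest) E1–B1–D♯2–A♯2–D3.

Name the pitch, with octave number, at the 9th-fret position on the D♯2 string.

D♯2 is MIDI 39. Adding 9 gives 48, which is C3.

C3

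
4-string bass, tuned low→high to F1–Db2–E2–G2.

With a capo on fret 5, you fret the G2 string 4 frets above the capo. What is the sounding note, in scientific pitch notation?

E3

The capo raises the open G2 by 5 semitones to C3; fretting 4 more gives G2 + 5 + 4 = G2 + 9 semitones = E3.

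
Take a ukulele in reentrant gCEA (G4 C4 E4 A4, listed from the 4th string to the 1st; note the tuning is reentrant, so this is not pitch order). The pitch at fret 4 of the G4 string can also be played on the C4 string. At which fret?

G4 at fret 4 is G4 + 4 semitones = B4.
The open C4 string is 7 semitones below the open G4, so the same pitch on the C4 string lies at fret 4 + 7 = 11.

11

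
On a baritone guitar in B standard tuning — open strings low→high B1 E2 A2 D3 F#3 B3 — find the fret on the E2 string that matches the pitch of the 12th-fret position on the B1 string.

7

B1 at fret 12 is B1 + 12 semitones = B2.
The open E2 string is 5 semitones above the open B1, so the same pitch on the E2 string lies at fret 12 − 5 = 7.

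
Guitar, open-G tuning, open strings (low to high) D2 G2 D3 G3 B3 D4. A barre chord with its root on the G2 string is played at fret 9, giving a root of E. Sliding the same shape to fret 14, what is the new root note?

Moving from fret 9 to fret 14 shifts the root by 5 semitones.
E up 5 semitones is A.

A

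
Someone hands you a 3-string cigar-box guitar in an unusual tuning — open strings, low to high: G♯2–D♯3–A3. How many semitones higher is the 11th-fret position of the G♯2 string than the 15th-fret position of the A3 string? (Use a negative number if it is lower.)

-17 semitones

G♯2 at fret 11 → G3 (MIDI 55); A3 at fret 15 → C5 (MIDI 72).
55 − 72 = -17, so the two pitches are 17 semitones apart.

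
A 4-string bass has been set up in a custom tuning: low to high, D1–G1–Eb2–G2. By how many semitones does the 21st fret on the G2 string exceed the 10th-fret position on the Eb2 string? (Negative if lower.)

15 semitones

G2 at fret 21 → E4 (MIDI 64); Eb2 at fret 10 → Db3 (MIDI 49).
64 − 49 = 15, so the two pitches are 15 semitones apart.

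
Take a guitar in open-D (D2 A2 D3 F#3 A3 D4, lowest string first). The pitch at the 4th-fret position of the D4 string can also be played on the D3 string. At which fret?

16

Fret 4 on D4 is MIDI 62 + 4 = 66 (F#4). On the D3 string (open MIDI 50), that pitch is 66 − 50 = fret 16.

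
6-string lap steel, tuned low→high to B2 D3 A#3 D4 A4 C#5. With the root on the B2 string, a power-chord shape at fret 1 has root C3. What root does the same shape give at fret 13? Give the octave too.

Moving from fret 1 to fret 13 shifts the root by 12 semitones.
C3 up 12 semitones is C4.

C4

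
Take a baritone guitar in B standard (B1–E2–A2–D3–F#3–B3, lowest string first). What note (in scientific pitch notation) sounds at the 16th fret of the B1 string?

D#3

The open B1 string plus 16 semitones: B–C–C#–D–…–C#–D–D#.
The walk passes from B into C 2 times, so the octave number goes from 1 to 3.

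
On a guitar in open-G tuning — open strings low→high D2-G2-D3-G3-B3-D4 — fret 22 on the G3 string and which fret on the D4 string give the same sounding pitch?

G3 at fret 22 is G3 + 22 semitones = F5.
The open D4 string is 7 semitones above the open G3, so the same pitch on the D4 string lies at fret 22 − 7 = 15.

15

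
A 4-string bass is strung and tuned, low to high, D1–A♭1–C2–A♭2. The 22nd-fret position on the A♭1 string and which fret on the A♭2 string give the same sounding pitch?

10

Fret 22 on A♭1 is MIDI 32 + 22 = 54 (G♭3). On the A♭2 string (open MIDI 44), that pitch is 54 − 44 = fret 10.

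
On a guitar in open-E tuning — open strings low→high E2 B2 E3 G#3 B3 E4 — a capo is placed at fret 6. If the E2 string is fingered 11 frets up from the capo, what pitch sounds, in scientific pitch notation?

A3

The capo raises the open E2 by 6 semitones to A#2; fretting 11 more gives E2 + 6 + 11 = E2 + 17 semitones = A3.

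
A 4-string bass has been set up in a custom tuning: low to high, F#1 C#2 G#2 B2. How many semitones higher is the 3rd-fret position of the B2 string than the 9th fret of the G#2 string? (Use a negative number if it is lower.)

B2 at fret 3 → D3 (MIDI 50); G#2 at fret 9 → F3 (MIDI 53).
50 − 53 = -3, so the two pitches are 3 semitones apart.

-3 semitones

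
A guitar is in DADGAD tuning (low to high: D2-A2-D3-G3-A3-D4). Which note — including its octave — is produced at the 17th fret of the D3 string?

D3 is MIDI 50. Adding 17 gives 67, which is G4.

G4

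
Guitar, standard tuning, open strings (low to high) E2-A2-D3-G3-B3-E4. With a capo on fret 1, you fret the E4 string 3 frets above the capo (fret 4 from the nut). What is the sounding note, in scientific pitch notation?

G#4

The capo raises the open E4 by 1 semitone to F4; fretting 3 more gives E4 + 1 + 3 = E4 + 4 semitones = G#4.
(Also written Ab.)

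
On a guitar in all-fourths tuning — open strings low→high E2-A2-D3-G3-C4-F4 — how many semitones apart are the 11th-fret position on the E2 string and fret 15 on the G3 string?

19 semitones

E2 at fret 11 → D#3 (MIDI 51); G3 at fret 15 → A#4 (MIDI 70).
51 − 70 = -19, so the two pitches are 19 semitones apart, with A#4 the higher.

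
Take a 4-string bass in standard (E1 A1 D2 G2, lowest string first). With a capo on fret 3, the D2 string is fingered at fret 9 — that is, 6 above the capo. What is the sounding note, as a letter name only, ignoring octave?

B

The capo raises the open D2 by 3 semitones to F2; fretting 6 more gives D2 + 3 + 6 = D2 + 9 semitones, landing on B.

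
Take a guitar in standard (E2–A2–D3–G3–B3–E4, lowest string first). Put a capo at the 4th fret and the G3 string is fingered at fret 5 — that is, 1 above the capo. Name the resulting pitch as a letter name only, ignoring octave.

C

The capo raises the open G3 by 4 semitones to B3; fretting 1 more gives G3 + 4 + 1 = G3 + 5 semitones, landing on C.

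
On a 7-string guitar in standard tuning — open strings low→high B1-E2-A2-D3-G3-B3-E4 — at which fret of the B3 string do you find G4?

8

G4 is 8 semitones above the open B3 (B–C–C#–D–D#–E–F–F#–G), so it sits at fret 8.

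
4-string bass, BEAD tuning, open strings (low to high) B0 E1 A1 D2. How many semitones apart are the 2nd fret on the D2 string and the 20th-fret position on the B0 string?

3 semitones

D2 at fret 2 → E2 (MIDI 40); B0 at fret 20 → G2 (MIDI 43).
40 − 43 = -3, so the two pitches are 3 semitones apart, with G2 the higher.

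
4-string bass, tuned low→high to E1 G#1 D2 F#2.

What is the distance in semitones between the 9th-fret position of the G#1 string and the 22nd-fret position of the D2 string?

G#1 at fret 9 → F2 (MIDI 41); D2 at fret 22 → C4 (MIDI 60).
41 − 60 = -19, so the two pitches are 19 semitones apart, with C4 the higher.

19 semitones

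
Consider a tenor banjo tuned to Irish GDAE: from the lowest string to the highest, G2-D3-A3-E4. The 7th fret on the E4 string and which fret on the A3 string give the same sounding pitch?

E4 at fret 7 is E4 + 7 semitones = B4.
The open A3 string is 7 semitones below the open E4, so the same pitch on the A3 string lies at fret 7 + 7 = 14.

14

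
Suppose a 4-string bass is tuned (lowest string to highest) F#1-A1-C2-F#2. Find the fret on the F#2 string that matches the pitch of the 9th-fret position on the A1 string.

0

A1 at fret 9 is A1 + 9 semitones = F#2.
The open F#2 string is 9 semitones above the open A1, so the same pitch on the F#2 string lies at fret 9 − 9 = 0.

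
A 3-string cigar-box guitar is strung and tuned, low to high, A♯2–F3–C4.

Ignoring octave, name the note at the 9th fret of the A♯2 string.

A♯2 is MIDI 46. Adding 9 gives 55; 55 mod 12 = 7, i.e. G.

G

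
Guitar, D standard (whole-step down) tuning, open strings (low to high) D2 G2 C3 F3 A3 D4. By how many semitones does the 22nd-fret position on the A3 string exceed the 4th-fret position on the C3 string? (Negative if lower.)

A3 at fret 22 → G5 (MIDI 79); C3 at fret 4 → E3 (MIDI 52).
79 − 52 = 27, so the two pitches are 27 semitones apart.

27 semitones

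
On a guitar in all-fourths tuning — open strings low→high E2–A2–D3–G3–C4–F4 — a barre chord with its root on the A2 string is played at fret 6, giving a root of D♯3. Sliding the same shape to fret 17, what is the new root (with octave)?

D4

Moving from fret 6 to fret 17 shifts the root by 11 semitones.
D♯3 up 11 semitones is D4.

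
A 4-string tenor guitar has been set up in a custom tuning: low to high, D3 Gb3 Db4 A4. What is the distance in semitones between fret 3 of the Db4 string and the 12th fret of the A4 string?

Db4 at fret 3 → E4 (MIDI 64); A4 at fret 12 → A5 (MIDI 81).
64 − 81 = -17, so the two pitches are 17 semitones apart, with A5 the higher.

17 semitones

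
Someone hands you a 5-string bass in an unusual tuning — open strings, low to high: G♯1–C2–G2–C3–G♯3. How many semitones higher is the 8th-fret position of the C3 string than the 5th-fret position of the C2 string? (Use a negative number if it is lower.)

15 semitones

C3 at fret 8 → G♯3 (MIDI 56); C2 at fret 5 → F2 (MIDI 41).
56 − 41 = 15, so the two pitches are 15 semitones apart.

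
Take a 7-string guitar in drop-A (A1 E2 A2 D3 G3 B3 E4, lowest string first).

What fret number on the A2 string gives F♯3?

9

F♯3 is 9 semitones above the open A2 (A–A#–B–C–C#–D–D#–E–F–F#), so it sits at fret 9.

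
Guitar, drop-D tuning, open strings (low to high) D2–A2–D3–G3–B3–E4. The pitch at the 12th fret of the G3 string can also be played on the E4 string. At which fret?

G3 at fret 12 is G3 + 12 semitones = G4.
The open E4 string is 9 semitones above the open G3, so the same pitch on the E4 string lies at fret 12 − 9 = 3.

3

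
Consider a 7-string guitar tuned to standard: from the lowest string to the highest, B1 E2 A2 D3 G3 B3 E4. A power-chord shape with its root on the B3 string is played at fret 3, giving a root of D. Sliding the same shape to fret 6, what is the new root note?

Moving from fret 3 to fret 6 shifts the root by 3 semitones.
D up 3 semitones is F.

F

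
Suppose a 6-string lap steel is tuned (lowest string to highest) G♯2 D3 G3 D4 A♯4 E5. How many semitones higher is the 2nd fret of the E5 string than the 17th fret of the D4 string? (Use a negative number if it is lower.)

E5 at fret 2 → F♯5 (MIDI 78); D4 at fret 17 → G5 (MIDI 79).
78 − 79 = -1, so the two pitches are 1 semitone apart.

-1 semitone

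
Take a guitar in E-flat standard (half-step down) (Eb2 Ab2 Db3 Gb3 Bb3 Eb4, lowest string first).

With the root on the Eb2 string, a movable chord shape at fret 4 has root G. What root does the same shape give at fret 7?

Moving from fret 4 to fret 7 shifts the root by 3 semitones.
G up 3 semitones is Bb.

Bb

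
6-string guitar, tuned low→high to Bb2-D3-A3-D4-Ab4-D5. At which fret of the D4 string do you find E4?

2

E4 is 2 semitones above the open D4 (D–Eb–E), so it sits at fret 2.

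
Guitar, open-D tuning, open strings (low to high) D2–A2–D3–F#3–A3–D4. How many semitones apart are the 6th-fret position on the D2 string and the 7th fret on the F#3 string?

17 semitones

D2 at fret 6 → G#2 (MIDI 44); F#3 at fret 7 → C#4 (MIDI 61).
44 − 61 = -17, so the two pitches are 17 semitones apart, with C#4 the higher.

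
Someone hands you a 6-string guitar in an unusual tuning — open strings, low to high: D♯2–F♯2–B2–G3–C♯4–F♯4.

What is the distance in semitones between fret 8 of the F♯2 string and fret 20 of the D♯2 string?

F♯2 at fret 8 → D3 (MIDI 50); D♯2 at fret 20 → B3 (MIDI 59).
50 − 59 = -9, so the two pitches are 9 semitones apart, with B3 the higher.

9 semitones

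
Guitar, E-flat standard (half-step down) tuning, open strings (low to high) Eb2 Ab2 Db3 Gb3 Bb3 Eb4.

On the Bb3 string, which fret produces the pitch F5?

19

F5 is 19 semitones above the open Bb3 (Bb–B–C–Db–…–Eb–E–F), so it sits at fret 19.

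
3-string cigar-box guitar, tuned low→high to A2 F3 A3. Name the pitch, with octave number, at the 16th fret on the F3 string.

A4

Each fret is one semitone, so F3 + 16 = A4.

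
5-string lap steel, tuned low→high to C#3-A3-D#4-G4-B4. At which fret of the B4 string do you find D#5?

4

D#5 is 4 semitones above the open B4 (B–C–C#–D–D#), so it sits at fret 4.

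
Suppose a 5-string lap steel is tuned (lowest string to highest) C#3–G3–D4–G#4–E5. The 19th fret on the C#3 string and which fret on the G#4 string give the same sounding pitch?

Fret 19 on C#3 is MIDI 49 + 19 = 68 (G#4). On the G#4 string (open MIDI 68), that pitch is 68 − 68 = fret 0.

0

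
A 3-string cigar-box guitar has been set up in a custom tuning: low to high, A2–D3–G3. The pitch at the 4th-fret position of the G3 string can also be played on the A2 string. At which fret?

Fret 4 on G3 is MIDI 55 + 4 = 59 (B3). On the A2 string (open MIDI 45), that pitch is 59 − 45 = fret 14.

14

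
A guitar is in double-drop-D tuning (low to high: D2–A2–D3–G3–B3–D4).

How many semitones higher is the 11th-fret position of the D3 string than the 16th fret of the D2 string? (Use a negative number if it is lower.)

D3 at fret 11 → C♯4 (MIDI 61); D2 at fret 16 → F♯3 (MIDI 54).
61 − 54 = 7, so the two pitches are 7 semitones apart.

7 semitones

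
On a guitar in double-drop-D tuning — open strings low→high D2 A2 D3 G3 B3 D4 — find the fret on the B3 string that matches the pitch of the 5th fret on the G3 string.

1

G3 at fret 5 is G3 + 5 semitones = C4.
The open B3 string is 4 semitones above the open G3, so the same pitch on the B3 string lies at fret 5 − 4 = 1.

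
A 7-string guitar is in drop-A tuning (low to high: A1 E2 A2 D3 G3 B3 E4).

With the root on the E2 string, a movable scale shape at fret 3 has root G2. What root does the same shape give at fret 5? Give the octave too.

Moving from fret 3 to fret 5 shifts the root by 2 semitones.
G2 up 2 semitones is A2.

A2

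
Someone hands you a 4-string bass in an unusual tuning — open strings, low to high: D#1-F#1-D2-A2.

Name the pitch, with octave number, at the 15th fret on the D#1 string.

F#2

D#1 is MIDI 27. Adding 15 gives 42, which is F#2.
(Equivalently spelled Gb2.)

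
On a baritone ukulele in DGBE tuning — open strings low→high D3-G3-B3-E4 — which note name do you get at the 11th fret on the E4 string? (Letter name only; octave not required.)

The open E4 string plus 11 semitones: E–F–F#–G–…–C#–D–D#.
(Equivalently spelled Eb.)

D#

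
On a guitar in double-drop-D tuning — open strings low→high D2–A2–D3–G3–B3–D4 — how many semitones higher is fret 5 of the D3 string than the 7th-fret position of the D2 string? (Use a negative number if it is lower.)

10 semitones

D3 at fret 5 → G3 (MIDI 55); D2 at fret 7 → A2 (MIDI 45).
55 − 45 = 10, so the two pitches are 10 semitones apart.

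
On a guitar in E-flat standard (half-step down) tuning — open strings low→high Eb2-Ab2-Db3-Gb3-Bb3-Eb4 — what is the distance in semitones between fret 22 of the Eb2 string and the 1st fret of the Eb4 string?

Eb2 at fret 22 → Db4 (MIDI 61); Eb4 at fret 1 → E4 (MIDI 64).
61 − 64 = -3, so the two pitches are 3 semitones apart, with E4 the higher.

3 semitones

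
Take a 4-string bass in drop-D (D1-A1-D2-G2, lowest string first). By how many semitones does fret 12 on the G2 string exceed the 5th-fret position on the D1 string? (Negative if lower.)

24 semitones

G2 at fret 12 → G3 (MIDI 55); D1 at fret 5 → G1 (MIDI 31).
55 − 31 = 24, so the two pitches are 24 semitones apart.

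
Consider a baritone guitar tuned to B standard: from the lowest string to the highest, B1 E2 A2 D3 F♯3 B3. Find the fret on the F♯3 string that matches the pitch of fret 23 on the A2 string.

Fret 23 on A2 is MIDI 45 + 23 = 68 (G♯4). On the F♯3 string (open MIDI 54), that pitch is 68 − 54 = fret 14.

14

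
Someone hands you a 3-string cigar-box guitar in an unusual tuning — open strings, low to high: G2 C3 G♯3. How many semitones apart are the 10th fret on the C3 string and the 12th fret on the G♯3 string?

C3 at fret 10 → A♯3 (MIDI 58); G♯3 at fret 12 → G♯4 (MIDI 68).
58 − 68 = -10, so the two pitches are 10 semitones apart, with G♯4 the higher.

10 semitones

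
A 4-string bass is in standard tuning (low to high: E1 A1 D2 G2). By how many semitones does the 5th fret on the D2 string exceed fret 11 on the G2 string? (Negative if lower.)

D2 at fret 5 → G2 (MIDI 43); G2 at fret 11 → F#3 (MIDI 54).
43 − 54 = -11, so the two pitches are 11 semitones apart.

-11 semitones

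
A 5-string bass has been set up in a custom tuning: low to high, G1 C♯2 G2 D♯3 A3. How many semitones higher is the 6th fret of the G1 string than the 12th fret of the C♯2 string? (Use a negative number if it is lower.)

-12 semitones

G1 at fret 6 → C♯2 (MIDI 37); C♯2 at fret 12 → C♯3 (MIDI 49).
37 − 49 = -12, so the two pitches are 12 semitones apart.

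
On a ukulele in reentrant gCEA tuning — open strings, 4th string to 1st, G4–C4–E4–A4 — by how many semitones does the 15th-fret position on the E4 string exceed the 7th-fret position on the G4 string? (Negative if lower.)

5 semitones

E4 at fret 15 → G5 (MIDI 79); G4 at fret 7 → D5 (MIDI 74).
79 − 74 = 5, so the two pitches are 5 semitones apart.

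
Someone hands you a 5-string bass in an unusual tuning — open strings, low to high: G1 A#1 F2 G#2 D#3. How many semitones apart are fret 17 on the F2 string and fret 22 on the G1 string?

5 semitones

F2 at fret 17 → A#3 (MIDI 58); G1 at fret 22 → F3 (MIDI 53).
58 − 53 = 5, so the two pitches are 5 semitones apart, with A#3 the higher.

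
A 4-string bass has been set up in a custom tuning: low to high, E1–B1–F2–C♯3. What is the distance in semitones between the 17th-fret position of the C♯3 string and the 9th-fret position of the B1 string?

C♯3 at fret 17 → F♯4 (MIDI 66); B1 at fret 9 → G♯2 (MIDI 44).
66 − 44 = 22, so the two pitches are 22 semitones apart, with F♯4 the higher.

22 semitones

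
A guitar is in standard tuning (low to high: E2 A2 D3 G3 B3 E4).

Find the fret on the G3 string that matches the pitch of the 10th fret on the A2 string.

A2 at fret 10 is A2 + 10 semitones = G3.
The open G3 string is 10 semitones above the open A2, so the same pitch on the G3 string lies at fret 10 − 10 = 0.

0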